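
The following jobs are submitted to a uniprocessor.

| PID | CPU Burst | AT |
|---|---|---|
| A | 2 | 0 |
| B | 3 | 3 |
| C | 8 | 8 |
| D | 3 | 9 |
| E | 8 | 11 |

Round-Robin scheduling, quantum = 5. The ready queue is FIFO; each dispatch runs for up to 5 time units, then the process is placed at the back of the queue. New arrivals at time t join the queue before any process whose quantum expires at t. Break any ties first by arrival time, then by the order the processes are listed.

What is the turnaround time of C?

16

Timeline: | A 0-2 | idle 2-3 | B 3-6 | idle 6-8 | C 8-13 | D 13-16 | E 16-21 | C 21-24 | E 24-27 |
Completion: A=2  B=6  C=24  D=16  E=27
Turnaround (C−A): A=2  B=3  C=16  D=7  E=16
Turnaround(C) = completion − arrival = 24 − 8 = 16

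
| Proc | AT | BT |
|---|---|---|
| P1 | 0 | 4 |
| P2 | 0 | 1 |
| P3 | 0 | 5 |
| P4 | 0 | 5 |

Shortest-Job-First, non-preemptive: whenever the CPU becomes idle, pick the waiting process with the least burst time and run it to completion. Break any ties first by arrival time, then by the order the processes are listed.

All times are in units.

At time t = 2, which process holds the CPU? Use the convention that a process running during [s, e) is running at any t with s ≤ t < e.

P1

Schedule: | P2 0-1 | P1 1-5 | P3 5-10 | P4 10-15 |
Completion: P1=5  P2=1  P3=10  P4=15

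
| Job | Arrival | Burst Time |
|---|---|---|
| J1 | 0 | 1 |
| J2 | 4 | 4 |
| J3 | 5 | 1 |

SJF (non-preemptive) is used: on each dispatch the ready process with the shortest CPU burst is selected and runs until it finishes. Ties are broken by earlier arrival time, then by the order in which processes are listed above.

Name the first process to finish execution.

J1

Gantt: | J1 0-1 | idle 1-4 | J2 4-8 | J3 8-9 |
Completion: J1=1  J2=8  J3=9
Turnaround (C−A): J1=1  J2=4  J3=4
Finish order: J1 → J2 → J3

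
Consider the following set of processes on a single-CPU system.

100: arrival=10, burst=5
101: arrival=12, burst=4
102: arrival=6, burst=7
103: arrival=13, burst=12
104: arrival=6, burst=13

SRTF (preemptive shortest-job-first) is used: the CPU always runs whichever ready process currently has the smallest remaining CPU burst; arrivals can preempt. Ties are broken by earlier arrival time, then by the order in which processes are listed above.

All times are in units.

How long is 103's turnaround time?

Gantt: | idle 0-6 | 102 6-13 | 101 13-17 | 100 17-22 | 103 22-34 | 104 34-47 |
Completion: 100=22  101=17  102=13  103=34  104=47
Turnaround(103) = completion − arrival = 34 − 13 = 21

21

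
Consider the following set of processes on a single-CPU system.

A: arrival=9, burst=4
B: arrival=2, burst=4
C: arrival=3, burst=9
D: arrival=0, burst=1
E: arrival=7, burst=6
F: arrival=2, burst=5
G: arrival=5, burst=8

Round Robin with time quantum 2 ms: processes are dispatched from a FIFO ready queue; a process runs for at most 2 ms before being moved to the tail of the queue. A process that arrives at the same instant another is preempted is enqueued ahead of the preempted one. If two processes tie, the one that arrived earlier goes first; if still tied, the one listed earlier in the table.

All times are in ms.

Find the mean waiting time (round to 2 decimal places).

15.14

Timeline: | D 0-1 | idle 1-2 | B 2-4 | F 4-6 | C 6-8 | B 8-10 | G 10-12 | F 12-14 | E 14-16 | C 16-18 | A 18-20 | G 20-22 | F 22-23 | E 23-25 | C 25-27 | A 27-29 | G 29-31 | E 31-33 | C 33-35 | G 35-37 | C 37-38 |
Completion: A=29  B=10  C=38  D=1  E=33  F=23  G=37
Turnaround (C−A): A=20  B=8  C=35  D=1  E=26  F=21  G=32
Waiting times: A=16, B=4, C=26, D=0, E=20, F=16, G=24
Average waiting = (16+4+26+0+20+16+24) / 7 = 106/7 = 15.14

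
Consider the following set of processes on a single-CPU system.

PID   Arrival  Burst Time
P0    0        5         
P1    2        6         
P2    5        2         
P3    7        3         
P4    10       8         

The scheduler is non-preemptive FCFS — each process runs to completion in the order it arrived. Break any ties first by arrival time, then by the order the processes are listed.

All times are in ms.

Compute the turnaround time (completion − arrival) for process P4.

Gantt: | P0 0-5 | P1 5-11 | P2 11-13 | P3 13-16 | P4 16-24 |
Completion: P0=5  P1=11  P2=13  P3=16  P4=24
Turnaround(P4) = completion − arrival = 24 − 10 = 14

14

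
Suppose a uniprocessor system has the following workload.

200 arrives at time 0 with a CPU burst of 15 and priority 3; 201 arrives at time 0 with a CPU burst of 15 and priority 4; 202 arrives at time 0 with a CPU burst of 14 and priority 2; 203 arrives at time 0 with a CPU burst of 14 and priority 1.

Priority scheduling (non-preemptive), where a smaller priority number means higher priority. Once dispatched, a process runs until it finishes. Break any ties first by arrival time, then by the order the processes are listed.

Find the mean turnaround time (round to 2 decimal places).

35.75

Timeline: | 203 0-14 | 202 14-28 | 200 28-43 | 201 43-58 |
Completion: 200=43  201=58  202=28  203=14
Turnaround (C−A): 200=43  201=58  202=28  203=14
Turnaround times: 200=43, 201=58, 202=28, 203=14
Average turnaround = (43+58+28+14) / 4 = 143/4 = 35.75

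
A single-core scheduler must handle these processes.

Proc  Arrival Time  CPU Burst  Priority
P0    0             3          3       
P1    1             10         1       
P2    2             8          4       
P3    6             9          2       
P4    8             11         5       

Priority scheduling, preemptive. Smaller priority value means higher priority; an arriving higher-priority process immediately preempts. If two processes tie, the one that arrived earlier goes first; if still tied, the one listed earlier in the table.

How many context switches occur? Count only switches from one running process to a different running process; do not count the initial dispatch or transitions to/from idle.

Schedule: | P0 0-1 | P1 1-11 | P3 11-20 | P0 20-22 | P2 22-30 | P4 30-41 |
Completion: P0=22  P1=11  P2=30  P3=20  P4=41

5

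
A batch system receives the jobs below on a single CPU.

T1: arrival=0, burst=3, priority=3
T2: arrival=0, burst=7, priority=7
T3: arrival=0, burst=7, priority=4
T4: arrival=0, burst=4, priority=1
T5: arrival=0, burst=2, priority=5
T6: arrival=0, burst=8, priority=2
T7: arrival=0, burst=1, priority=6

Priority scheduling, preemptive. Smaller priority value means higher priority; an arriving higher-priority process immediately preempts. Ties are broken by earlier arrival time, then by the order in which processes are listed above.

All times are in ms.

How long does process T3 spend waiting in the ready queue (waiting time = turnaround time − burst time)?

Gantt: | T4 0-4 | T6 4-12 | T1 12-15 | T3 15-22 | T5 22-24 | T7 24-25 | T2 25-32 |
Completion: T1=15  T2=32  T3=22  T4=4  T5=24  T6=12  T7=25
Turnaround (C−A): T1=15  T2=32  T3=22  T4=4  T5=24  T6=12  T7=25
Waiting(T3) = turnaround − burst = 22 − 7 = 15

15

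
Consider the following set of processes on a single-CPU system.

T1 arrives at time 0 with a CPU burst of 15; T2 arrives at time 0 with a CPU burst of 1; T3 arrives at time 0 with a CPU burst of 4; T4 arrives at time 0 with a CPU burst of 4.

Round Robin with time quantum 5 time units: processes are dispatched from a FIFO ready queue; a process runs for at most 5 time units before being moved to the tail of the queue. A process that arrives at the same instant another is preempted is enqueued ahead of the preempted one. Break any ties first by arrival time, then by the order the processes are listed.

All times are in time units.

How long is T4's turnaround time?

Timeline: | T1 0-5 | T2 5-6 | T3 6-10 | T4 10-14 | T1 14-24 |
Completion: T1=24  T2=6  T3=10  T4=14
Turnaround (C−A): T1=24  T2=6  T3=10  T4=14
Turnaround(T4) = completion − arrival = 14 − 0 = 14

14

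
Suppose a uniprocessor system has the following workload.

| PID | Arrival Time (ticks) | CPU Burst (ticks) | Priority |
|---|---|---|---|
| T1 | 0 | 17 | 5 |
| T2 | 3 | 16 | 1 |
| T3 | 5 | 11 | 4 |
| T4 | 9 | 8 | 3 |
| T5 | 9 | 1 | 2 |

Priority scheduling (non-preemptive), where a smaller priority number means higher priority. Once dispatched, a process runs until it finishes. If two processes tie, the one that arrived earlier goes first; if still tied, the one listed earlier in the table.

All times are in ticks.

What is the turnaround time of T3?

48

Gantt: | T1 0-17 | T2 17-33 | T5 33-34 | T4 34-42 | T3 42-53 |
Completion: T1=17  T2=33  T3=53  T4=42  T5=34
Turnaround (C−A): T1=17  T2=30  T3=48  T4=33  T5=25
Turnaround(T3) = completion − arrival = 53 − 5 = 48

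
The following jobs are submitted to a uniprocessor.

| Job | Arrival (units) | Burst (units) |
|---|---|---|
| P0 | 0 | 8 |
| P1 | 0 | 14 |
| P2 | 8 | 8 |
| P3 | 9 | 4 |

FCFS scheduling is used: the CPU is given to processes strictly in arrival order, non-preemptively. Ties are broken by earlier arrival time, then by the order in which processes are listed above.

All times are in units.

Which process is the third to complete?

P2

Gantt: | P0 0-8 | P1 8-22 | P2 22-30 | P3 30-34 |
Completion: P0=8  P1=22  P2=30  P3=34
Finish order: P0 → P1 → P2 → P3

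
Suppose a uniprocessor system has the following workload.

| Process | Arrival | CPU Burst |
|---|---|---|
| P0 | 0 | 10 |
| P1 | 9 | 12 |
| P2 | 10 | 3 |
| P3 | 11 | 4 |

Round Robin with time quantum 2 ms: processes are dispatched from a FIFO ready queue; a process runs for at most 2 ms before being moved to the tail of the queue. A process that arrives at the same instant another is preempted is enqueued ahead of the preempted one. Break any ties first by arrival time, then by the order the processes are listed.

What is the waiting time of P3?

Schedule: | P0 0-10 | P1 10-12 | P2 12-14 | P3 14-16 | P1 16-18 | P2 18-19 | P3 19-21 | P1 21-29 |
Completion: P0=10  P1=29  P2=19  P3=21
Waiting(P3) = turnaround − burst = 10 − 4 = 6

6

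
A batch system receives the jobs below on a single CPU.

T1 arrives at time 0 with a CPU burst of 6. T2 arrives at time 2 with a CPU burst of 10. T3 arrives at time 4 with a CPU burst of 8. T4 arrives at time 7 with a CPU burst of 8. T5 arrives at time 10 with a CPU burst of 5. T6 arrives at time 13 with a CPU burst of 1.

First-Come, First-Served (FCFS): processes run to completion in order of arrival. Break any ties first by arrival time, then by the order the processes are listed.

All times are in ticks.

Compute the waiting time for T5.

Schedule: | T1 0-6 | T2 6-16 | T3 16-24 | T4 24-32 | T5 32-37 | T6 37-38 |
Completion: T1=6  T2=16  T3=24  T4=32  T5=37  T6=38
Waiting(T5) = turnaround − burst = 27 − 5 = 22

22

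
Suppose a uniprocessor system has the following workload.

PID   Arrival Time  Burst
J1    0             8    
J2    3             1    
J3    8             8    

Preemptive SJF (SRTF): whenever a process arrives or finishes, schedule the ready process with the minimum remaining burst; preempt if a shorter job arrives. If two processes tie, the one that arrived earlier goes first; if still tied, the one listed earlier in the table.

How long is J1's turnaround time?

9

Gantt: | J1 0-3 | J2 3-4 | J1 4-9 | J3 9-17 |
Completion: J1=9  J2=4  J3=17
Turnaround(J1) = completion − arrival = 9 − 0 = 9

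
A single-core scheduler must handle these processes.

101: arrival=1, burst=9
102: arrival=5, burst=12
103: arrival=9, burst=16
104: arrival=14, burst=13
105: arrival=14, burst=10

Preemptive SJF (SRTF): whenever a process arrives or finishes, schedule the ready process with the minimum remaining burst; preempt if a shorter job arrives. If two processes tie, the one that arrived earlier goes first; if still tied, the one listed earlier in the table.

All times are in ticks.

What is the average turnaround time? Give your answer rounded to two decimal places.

Schedule: | idle 0-1 | 101 1-10 | 102 10-22 | 105 22-32 | 104 32-45 | 103 45-61 |
Completion: 101=10  102=22  103=61  104=45  105=32
Turnaround times: 101=9, 102=17, 103=52, 104=31, 105=18
Average turnaround = (9+17+52+31+18) / 5 = 127/5 = 25.40

25.40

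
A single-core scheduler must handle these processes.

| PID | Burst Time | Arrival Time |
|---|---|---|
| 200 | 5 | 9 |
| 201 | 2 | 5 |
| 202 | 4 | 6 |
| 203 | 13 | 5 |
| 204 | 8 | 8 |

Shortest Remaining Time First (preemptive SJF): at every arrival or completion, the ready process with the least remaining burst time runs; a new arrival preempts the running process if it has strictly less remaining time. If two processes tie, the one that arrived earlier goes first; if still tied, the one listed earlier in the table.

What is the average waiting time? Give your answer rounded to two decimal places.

6.00

Gantt: | idle 0-5 | 201 5-7 | 202 7-11 | 200 11-16 | 204 16-24 | 203 24-37 |
Completion: 200=16  201=7  202=11  203=37  204=24
Waiting times: 200=2, 201=0, 202=1, 203=19, 204=8
Average waiting = (2+0+1+19+8) / 5 = 30/5 = 6.00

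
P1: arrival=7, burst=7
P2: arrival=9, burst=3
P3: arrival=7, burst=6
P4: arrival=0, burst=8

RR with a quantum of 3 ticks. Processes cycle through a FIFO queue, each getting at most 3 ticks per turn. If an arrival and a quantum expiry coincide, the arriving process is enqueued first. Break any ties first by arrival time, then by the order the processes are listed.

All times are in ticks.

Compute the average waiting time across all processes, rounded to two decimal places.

Gantt: | P4 0-8 | P1 8-11 | P3 11-14 | P2 14-17 | P1 17-20 | P3 20-23 | P1 23-24 |
Completion: P1=24  P2=17  P3=23  P4=8
Turnaround (C−A): P1=17  P2=8  P3=16  P4=8
Waiting times: P1=10, P2=5, P3=10, P4=0
Average waiting = (10+5+10+0) / 4 = 25/4 = 6.25

6.25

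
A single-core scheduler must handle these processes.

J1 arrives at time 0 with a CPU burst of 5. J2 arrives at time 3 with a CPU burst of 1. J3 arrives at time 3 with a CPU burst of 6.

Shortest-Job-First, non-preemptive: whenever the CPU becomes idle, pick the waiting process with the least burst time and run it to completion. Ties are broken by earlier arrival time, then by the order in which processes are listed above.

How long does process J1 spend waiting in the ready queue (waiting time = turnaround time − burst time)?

Gantt: | J1 0-5 | J2 5-6 | J3 6-12 |
Completion: J1=5  J2=6  J3=12
Turnaround (C−A): J1=5  J2=3  J3=9
Waiting(J1) = turnaround − burst = 5 − 5 = 0

0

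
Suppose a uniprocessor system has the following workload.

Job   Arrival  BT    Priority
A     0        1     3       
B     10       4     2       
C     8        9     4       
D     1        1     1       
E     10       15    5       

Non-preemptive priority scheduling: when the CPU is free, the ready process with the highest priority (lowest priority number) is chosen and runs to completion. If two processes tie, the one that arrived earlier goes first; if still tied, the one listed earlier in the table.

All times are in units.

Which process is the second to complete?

D

Timeline: | A 0-1 | D 1-2 | idle 2-8 | C 8-17 | B 17-21 | E 21-36 |
Completion: A=1  B=21  C=17  D=2  E=36
Finish order: A → D → C → B → E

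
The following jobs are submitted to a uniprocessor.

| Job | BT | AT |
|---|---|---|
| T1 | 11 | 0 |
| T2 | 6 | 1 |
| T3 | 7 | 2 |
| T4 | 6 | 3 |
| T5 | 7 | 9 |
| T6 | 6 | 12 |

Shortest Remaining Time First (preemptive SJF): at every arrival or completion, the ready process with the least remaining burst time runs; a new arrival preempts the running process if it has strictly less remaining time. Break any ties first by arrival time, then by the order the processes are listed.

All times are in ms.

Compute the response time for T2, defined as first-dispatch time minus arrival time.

Gantt: | T1 0-1 | T2 1-7 | T4 7-13 | T6 13-19 | T3 19-26 | T5 26-33 | T1 33-43 |
Completion: T1=43  T2=7  T3=26  T4=13  T5=33  T6=19
Turnaround (C−A): T1=43  T2=6  T3=24  T4=10  T5=24  T6=7
Response(T2) = first start − arrival = 1 − 1 = 0

0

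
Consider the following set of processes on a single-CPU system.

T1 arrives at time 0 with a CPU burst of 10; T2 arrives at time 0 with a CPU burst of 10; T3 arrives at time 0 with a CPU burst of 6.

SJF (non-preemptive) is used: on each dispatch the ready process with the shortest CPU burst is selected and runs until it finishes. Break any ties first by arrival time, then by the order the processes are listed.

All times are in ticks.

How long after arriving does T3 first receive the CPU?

Gantt: | T3 0-6 | T1 6-16 | T2 16-26 |
Completion: T1=16  T2=26  T3=6
Turnaround (C−A): T1=16  T2=26  T3=6
Response(T3) = first start − arrival = 0 − 0 = 0

0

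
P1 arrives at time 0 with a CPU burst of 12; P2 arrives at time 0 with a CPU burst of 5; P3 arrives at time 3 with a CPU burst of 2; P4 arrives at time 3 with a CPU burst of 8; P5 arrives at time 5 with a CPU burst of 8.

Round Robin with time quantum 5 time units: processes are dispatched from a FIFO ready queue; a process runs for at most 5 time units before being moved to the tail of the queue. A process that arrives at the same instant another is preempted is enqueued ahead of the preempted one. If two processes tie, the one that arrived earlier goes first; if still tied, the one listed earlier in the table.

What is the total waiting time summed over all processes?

74

Timeline: | P1 0-5 | P2 5-10 | P3 10-12 | P4 12-17 | P5 17-22 | P1 22-27 | P4 27-30 | P5 30-33 | P1 33-35 |
Completion: P1=35  P2=10  P3=12  P4=30  P5=33
Waiting = turnaround − burst: P1=23, P2=5, P3=7, P4=19, P5=20
Total waiting = 23 + 5 + 7 + 19 + 20 = 74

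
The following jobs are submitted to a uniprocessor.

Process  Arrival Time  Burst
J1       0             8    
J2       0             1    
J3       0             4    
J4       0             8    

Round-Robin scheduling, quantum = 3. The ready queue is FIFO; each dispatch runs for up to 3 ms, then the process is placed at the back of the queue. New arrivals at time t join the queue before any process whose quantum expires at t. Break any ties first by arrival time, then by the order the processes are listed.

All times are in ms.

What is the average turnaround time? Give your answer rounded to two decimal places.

14.50

Timeline: | J1 0-3 | J2 3-4 | J3 4-7 | J4 7-10 | J1 10-13 | J3 13-14 | J4 14-17 | J1 17-19 | J4 19-21 |
Completion: J1=19  J2=4  J3=14  J4=21
Turnaround times: J1=19, J2=4, J3=14, J4=21
Average turnaround = (19+4+14+21) / 4 = 58/4 = 14.50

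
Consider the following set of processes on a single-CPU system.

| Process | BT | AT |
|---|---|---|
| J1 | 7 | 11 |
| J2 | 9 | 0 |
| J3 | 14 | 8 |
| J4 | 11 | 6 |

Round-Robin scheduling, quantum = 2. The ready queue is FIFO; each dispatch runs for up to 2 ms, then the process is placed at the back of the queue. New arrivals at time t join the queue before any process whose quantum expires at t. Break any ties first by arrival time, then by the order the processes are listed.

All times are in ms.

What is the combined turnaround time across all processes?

Gantt: | J2 0-6 | J4 6-8 | J2 8-10 | J3 10-12 | J4 12-14 | J2 14-15 | J1 15-17 | J3 17-19 | J4 19-21 | J1 21-23 | J3 23-25 | J4 25-27 | J1 27-29 | J3 29-31 | J4 31-33 | J1 33-34 | J3 34-36 | J4 36-37 | J3 37-41 |
Completion: J1=34  J2=15  J3=41  J4=37
Turnaround = completion − arrival: J1=23, J2=15, J3=33, J4=31
Total turnaround = 23 + 15 + 33 + 31 = 102

102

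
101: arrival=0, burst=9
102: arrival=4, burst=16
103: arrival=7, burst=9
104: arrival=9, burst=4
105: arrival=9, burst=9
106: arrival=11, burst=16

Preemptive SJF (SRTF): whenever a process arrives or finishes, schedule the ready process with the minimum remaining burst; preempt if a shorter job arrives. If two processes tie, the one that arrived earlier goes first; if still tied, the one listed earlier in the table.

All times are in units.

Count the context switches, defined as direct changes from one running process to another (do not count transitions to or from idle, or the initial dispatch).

5

Timeline: | 101 0-9 | 104 9-13 | 103 13-22 | 105 22-31 | 102 31-47 | 106 47-63 |
Completion: 101=9  102=47  103=22  104=13  105=31  106=63
Turnaround (C−A): 101=9  102=43  103=15  104=4  105=22  106=52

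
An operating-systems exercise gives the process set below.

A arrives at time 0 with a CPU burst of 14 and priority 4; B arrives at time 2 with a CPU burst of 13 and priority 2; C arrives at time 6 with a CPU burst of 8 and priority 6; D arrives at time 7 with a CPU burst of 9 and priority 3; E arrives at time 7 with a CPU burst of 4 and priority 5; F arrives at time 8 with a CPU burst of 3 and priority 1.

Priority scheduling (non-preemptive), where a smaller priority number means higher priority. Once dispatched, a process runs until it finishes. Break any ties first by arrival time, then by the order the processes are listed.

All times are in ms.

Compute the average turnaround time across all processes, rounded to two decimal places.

27.33

Gantt: | A 0-14 | F 14-17 | B 17-30 | D 30-39 | E 39-43 | C 43-51 |
Completion: A=14  B=30  C=51  D=39  E=43  F=17
Turnaround (C−A): A=14  B=28  C=45  D=32  E=36  F=9
Turnaround times: A=14, B=28, C=45, D=32, E=36, F=9
Average turnaround = (14+28+45+32+36+9) / 6 = 164/6 = 27.33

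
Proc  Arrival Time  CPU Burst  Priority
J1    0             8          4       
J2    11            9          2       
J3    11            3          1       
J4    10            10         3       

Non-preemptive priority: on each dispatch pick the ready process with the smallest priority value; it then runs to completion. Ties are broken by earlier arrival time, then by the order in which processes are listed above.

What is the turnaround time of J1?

8

Schedule: | J1 0-8 | idle 8-10 | J4 10-20 | J3 20-23 | J2 23-32 |
Completion: J1=8  J2=32  J3=23  J4=20
Turnaround(J1) = completion − arrival = 8 − 0 = 8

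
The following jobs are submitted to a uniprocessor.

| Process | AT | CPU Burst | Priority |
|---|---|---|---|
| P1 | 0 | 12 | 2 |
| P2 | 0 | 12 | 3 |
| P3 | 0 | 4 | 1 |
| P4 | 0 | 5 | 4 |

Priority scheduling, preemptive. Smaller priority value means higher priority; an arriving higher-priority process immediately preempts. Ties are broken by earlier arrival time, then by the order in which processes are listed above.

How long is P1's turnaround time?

16

Gantt: | P3 0-4 | P1 4-16 | P2 16-28 | P4 28-33 |
Completion: P1=16  P2=28  P3=4  P4=33
Turnaround(P1) = completion − arrival = 16 − 0 = 16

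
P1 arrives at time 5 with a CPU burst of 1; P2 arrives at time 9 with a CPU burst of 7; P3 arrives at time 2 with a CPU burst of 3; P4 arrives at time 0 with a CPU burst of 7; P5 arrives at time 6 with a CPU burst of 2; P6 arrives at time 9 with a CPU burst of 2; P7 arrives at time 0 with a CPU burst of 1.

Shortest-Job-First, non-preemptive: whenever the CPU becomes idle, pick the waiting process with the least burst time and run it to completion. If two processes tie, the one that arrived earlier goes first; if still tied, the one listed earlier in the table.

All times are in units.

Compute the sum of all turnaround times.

50

Gantt: | P7 0-1 | P4 1-8 | P1 8-9 | P5 9-11 | P6 11-13 | P3 13-16 | P2 16-23 |
Completion: P1=9  P2=23  P3=16  P4=8  P5=11  P6=13  P7=1
Turnaround (C−A): P1=4  P2=14  P3=14  P4=8  P5=5  P6=4  P7=1
Turnaround = completion − arrival: P1=4, P2=14, P3=14, P4=8, P5=5, P6=4, P7=1
Total turnaround = 4 + 14 + 14 + 8 + 5 + 4 + 1 = 50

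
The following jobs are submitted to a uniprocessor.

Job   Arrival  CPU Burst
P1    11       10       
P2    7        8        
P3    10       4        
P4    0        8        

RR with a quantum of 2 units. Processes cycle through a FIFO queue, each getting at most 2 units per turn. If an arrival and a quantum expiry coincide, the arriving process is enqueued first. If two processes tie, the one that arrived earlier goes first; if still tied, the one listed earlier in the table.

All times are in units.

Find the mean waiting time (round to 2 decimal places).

Gantt: | P4 0-8 | P2 8-10 | P3 10-12 | P2 12-14 | P1 14-16 | P3 16-18 | P2 18-20 | P1 20-22 | P2 22-24 | P1 24-30 |
Completion: P1=30  P2=24  P3=18  P4=8
Waiting times: P1=9, P2=9, P3=4, P4=0
Average waiting = (9+9+4+0) / 4 = 22/4 = 5.50

5.50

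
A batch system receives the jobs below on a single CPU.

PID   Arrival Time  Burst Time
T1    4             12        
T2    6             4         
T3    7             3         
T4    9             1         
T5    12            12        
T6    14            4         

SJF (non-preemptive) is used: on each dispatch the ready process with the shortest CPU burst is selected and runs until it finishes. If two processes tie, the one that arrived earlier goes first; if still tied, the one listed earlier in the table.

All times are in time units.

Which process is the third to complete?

T3

Gantt: | idle 0-4 | T1 4-16 | T4 16-17 | T3 17-20 | T2 20-24 | T6 24-28 | T5 28-40 |
Completion: T1=16  T2=24  T3=20  T4=17  T5=40  T6=28
Turnaround (C−A): T1=12  T2=18  T3=13  T4=8  T5=28  T6=14
Finish order: T1 → T4 → T3 → T2 → T6 → T5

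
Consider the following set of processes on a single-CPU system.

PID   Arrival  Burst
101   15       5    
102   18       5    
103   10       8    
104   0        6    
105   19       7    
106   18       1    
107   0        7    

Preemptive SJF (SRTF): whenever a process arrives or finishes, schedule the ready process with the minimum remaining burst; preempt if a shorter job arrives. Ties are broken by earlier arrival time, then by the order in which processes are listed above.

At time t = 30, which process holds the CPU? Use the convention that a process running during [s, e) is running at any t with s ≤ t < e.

103

Timeline: | 104 0-6 | 107 6-13 | 103 13-15 | 101 15-18 | 106 18-19 | 101 19-21 | 102 21-26 | 103 26-32 | 105 32-39 |
Completion: 101=21  102=26  103=32  104=6  105=39  106=19  107=13
Turnaround (C−A): 101=6  102=8  103=22  104=6  105=20  106=1  107=13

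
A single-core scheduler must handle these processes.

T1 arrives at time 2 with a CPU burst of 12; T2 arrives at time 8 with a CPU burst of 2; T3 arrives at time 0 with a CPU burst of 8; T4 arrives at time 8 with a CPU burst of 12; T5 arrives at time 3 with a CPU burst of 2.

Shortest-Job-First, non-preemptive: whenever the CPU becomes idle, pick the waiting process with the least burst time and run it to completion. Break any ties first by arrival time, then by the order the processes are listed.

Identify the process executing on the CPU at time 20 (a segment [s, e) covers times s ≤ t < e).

Gantt: | T3 0-8 | T5 8-10 | T2 10-12 | T1 12-24 | T4 24-36 |
Completion: T1=24  T2=12  T3=8  T4=36  T5=10
Turnaround (C−A): T1=22  T2=4  T3=8  T4=28  T5=7

T1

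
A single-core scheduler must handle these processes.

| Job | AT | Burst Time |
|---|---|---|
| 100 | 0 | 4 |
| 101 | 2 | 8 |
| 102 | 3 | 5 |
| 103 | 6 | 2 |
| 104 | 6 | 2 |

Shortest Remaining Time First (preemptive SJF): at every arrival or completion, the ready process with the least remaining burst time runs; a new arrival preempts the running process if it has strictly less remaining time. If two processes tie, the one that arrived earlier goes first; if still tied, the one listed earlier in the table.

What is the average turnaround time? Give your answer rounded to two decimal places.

7.80

Gantt: | 100 0-4 | 102 4-6 | 103 6-8 | 104 8-10 | 102 10-13 | 101 13-21 |
Completion: 100=4  101=21  102=13  103=8  104=10
Turnaround times: 100=4, 101=19, 102=10, 103=2, 104=4
Average turnaround = (4+19+10+2+4) / 5 = 39/5 = 7.80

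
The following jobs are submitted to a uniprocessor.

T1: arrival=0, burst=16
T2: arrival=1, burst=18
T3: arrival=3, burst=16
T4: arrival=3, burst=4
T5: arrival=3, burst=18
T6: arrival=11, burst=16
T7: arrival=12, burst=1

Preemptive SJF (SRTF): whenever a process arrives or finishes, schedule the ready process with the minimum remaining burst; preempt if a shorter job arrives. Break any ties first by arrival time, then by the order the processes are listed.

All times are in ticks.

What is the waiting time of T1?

5

Timeline: | T1 0-3 | T4 3-7 | T1 7-12 | T7 12-13 | T1 13-21 | T3 21-37 | T6 37-53 | T2 53-71 | T5 71-89 |
Completion: T1=21  T2=71  T3=37  T4=7  T5=89  T6=53  T7=13
Turnaround (C−A): T1=21  T2=70  T3=34  T4=4  T5=86  T6=42  T7=1
Waiting(T1) = turnaround − burst = 21 − 16 = 5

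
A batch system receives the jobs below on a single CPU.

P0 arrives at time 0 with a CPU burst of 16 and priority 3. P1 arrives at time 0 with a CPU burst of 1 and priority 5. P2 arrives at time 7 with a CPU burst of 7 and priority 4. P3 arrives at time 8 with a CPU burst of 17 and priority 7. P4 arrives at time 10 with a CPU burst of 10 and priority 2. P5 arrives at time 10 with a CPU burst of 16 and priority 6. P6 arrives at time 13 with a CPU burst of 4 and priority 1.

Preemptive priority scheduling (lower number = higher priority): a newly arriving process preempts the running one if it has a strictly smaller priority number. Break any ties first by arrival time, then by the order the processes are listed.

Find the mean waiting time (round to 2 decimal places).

Timeline: | P0 0-10 | P4 10-13 | P6 13-17 | P4 17-24 | P0 24-30 | P2 30-37 | P1 37-38 | P5 38-54 | P3 54-71 |
Completion: P0=30  P1=38  P2=37  P3=71  P4=24  P5=54  P6=17
Turnaround (C−A): P0=30  P1=38  P2=30  P3=63  P4=14  P5=44  P6=4
Waiting times: P0=14, P1=37, P2=23, P3=46, P4=4, P5=28, P6=0
Average waiting = (14+37+23+46+4+28+0) / 7 = 152/7 = 21.71

21.71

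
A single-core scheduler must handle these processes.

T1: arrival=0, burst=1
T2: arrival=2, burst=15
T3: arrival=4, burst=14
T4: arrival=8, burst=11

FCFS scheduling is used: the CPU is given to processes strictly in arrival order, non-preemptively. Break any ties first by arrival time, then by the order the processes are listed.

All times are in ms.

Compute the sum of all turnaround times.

Schedule: | T1 0-1 | idle 1-2 | T2 2-17 | T3 17-31 | T4 31-42 |
Completion: T1=1  T2=17  T3=31  T4=42
Turnaround = completion − arrival: T1=1, T2=15, T3=27, T4=34
Total turnaround = 1 + 15 + 27 + 34 = 77

77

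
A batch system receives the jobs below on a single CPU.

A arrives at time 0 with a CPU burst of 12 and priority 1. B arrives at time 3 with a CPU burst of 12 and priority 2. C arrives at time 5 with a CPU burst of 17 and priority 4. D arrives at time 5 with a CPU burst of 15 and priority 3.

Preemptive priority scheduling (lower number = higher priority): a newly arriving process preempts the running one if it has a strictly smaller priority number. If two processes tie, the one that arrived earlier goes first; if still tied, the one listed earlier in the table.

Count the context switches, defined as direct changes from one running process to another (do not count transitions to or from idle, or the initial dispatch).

Timeline: | A 0-12 | B 12-24 | D 24-39 | C 39-56 |
Completion: A=12  B=24  C=56  D=39

3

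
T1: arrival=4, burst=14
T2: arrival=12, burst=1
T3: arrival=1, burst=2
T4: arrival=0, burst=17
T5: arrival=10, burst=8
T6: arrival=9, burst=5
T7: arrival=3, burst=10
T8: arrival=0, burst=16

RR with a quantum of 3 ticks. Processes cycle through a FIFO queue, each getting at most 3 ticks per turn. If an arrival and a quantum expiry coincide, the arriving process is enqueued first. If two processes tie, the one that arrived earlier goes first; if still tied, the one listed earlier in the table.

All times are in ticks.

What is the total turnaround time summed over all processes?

Timeline: | T4 0-3 | T8 3-6 | T3 6-8 | T7 8-11 | T4 11-14 | T1 14-17 | T8 17-20 | T6 20-23 | T5 23-26 | T7 26-29 | T2 29-30 | T4 30-33 | T1 33-36 | T8 36-39 | T6 39-41 | T5 41-44 | T7 44-47 | T4 47-50 | T1 50-53 | T8 53-56 | T5 56-58 | T7 58-59 | T4 59-62 | T1 62-65 | T8 65-68 | T4 68-70 | T1 70-72 | T8 72-73 |
Completion: T1=72  T2=30  T3=8  T4=70  T5=58  T6=41  T7=59  T8=73
Turnaround = completion − arrival: T1=68, T2=18, T3=7, T4=70, T5=48, T6=32, T7=56, T8=73
Total turnaround = 68 + 18 + 7 + 70 + 48 + 32 + 56 + 73 = 372

372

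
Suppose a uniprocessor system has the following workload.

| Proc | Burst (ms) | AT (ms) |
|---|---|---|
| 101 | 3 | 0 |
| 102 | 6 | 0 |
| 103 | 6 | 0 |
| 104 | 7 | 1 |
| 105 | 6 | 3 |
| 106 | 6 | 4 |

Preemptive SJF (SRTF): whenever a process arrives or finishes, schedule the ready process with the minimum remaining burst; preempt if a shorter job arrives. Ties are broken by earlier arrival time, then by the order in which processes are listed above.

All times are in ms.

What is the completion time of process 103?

Schedule: | 101 0-3 | 102 3-9 | 103 9-15 | 105 15-21 | 106 21-27 | 104 27-34 |
Completion: 101=3  102=9  103=15  104=34  105=21  106=27
Turnaround (C−A): 101=3  102=9  103=15  104=33  105=18  106=23

15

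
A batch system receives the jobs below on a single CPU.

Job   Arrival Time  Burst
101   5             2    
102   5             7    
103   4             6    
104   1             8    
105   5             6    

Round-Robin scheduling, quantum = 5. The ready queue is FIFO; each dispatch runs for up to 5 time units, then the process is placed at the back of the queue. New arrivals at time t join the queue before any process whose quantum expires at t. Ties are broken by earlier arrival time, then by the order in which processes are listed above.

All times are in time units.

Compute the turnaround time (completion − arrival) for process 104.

25

Gantt: | idle 0-1 | 104 1-6 | 103 6-11 | 101 11-13 | 102 13-18 | 105 18-23 | 104 23-26 | 103 26-27 | 102 27-29 | 105 29-30 |
Completion: 101=13  102=29  103=27  104=26  105=30
Turnaround(104) = completion − arrival = 26 − 1 = 25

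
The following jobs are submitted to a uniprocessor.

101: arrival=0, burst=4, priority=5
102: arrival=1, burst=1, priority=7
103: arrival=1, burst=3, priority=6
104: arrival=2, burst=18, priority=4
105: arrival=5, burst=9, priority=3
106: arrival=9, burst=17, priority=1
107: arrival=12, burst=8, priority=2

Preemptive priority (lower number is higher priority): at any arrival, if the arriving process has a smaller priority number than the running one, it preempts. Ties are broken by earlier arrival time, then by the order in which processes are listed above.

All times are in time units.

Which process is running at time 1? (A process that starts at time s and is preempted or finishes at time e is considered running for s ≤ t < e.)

101

Gantt: | 101 0-2 | 104 2-5 | 105 5-9 | 106 9-26 | 107 26-34 | 105 34-39 | 104 39-54 | 101 54-56 | 103 56-59 | 102 59-60 |
Completion: 101=56  102=60  103=59  104=54  105=39  106=26  107=34
Turnaround (C−A): 101=56  102=59  103=58  104=52  105=34  106=17  107=22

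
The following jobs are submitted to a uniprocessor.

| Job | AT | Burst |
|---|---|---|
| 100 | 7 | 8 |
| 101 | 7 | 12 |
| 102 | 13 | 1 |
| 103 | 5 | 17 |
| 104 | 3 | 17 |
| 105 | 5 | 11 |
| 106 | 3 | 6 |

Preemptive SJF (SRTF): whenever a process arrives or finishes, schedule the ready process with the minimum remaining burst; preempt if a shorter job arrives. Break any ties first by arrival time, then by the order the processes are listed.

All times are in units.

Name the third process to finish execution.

100

Schedule: | idle 0-3 | 106 3-9 | 100 9-13 | 102 13-14 | 100 14-18 | 105 18-29 | 101 29-41 | 104 41-58 | 103 58-75 |
Completion: 100=18  101=41  102=14  103=75  104=58  105=29  106=9
Finish order: 106 → 102 → 100 → 105 → 101 → 104 → 103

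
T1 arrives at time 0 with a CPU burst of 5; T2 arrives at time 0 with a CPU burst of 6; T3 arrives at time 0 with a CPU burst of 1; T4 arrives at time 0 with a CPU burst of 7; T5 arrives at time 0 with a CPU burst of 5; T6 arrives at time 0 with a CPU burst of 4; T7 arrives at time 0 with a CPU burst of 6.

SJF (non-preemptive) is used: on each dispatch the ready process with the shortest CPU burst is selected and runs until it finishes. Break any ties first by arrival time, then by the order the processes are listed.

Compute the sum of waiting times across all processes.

79

Gantt: | T3 0-1 | T6 1-5 | T1 5-10 | T5 10-15 | T2 15-21 | T7 21-27 | T4 27-34 |
Completion: T1=10  T2=21  T3=1  T4=34  T5=15  T6=5  T7=27
Turnaround (C−A): T1=10  T2=21  T3=1  T4=34  T5=15  T6=5  T7=27
Waiting = turnaround − burst: T1=5, T2=15, T3=0, T4=27, T5=10, T6=1, T7=21
Total waiting = 5 + 15 + 0 + 27 + 10 + 1 + 21 = 79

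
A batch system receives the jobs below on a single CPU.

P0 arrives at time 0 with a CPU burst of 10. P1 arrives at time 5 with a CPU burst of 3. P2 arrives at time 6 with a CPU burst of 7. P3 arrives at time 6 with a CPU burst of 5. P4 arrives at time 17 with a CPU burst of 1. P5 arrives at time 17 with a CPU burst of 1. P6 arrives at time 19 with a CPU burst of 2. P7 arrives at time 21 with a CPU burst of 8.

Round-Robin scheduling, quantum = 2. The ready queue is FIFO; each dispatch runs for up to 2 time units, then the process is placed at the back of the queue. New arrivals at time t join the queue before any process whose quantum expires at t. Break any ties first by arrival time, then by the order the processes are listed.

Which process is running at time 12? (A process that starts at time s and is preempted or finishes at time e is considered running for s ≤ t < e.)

P0

Gantt: | P0 0-6 | P1 6-8 | P2 8-10 | P3 10-12 | P0 12-14 | P1 14-15 | P2 15-17 | P3 17-19 | P0 19-21 | P4 21-22 | P5 22-23 | P2 23-25 | P6 25-27 | P3 27-28 | P7 28-30 | P2 30-31 | P7 31-37 |
Completion: P0=21  P1=15  P2=31  P3=28  P4=22  P5=23  P6=27  P7=37
Turnaround (C−A): P0=21  P1=10  P2=25  P3=22  P4=5  P5=6  P6=8  P7=16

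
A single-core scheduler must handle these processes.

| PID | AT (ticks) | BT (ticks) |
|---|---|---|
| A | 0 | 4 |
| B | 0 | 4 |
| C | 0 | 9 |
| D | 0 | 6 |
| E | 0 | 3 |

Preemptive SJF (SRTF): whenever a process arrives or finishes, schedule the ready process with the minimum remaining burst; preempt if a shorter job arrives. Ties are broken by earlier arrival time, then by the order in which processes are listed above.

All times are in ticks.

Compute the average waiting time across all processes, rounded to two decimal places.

7.60

Schedule: | E 0-3 | A 3-7 | B 7-11 | D 11-17 | C 17-26 |
Completion: A=7  B=11  C=26  D=17  E=3
Turnaround (C−A): A=7  B=11  C=26  D=17  E=3
Waiting times: A=3, B=7, C=17, D=11, E=0
Average waiting = (3+7+17+11+0) / 5 = 38/5 = 7.60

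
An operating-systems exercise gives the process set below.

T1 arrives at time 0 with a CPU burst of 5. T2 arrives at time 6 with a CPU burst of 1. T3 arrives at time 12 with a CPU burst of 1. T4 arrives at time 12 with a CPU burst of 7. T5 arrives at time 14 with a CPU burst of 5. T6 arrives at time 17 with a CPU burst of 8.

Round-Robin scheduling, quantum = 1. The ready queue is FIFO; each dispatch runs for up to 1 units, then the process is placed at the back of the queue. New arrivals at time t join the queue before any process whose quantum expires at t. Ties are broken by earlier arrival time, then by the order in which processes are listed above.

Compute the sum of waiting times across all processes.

25

Gantt: | T1 0-5 | idle 5-6 | T2 6-7 | idle 7-12 | T3 12-13 | T4 13-14 | T5 14-15 | T4 15-16 | T5 16-17 | T4 17-18 | T6 18-19 | T5 19-20 | T4 20-21 | T6 21-22 | T5 22-23 | T4 23-24 | T6 24-25 | T5 25-26 | T4 26-27 | T6 27-28 | T4 28-29 | T6 29-33 |
Completion: T1=5  T2=7  T3=13  T4=29  T5=26  T6=33
Waiting = turnaround − burst: T1=0, T2=0, T3=0, T4=10, T5=7, T6=8
Total waiting = 0 + 0 + 0 + 10 + 7 + 8 = 25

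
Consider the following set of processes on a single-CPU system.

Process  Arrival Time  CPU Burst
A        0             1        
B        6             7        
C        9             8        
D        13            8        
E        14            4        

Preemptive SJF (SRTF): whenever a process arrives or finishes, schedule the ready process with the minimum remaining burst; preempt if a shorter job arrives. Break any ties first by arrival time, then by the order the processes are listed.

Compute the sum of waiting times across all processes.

20

Timeline: | A 0-1 | idle 1-6 | B 6-13 | C 13-14 | E 14-18 | C 18-25 | D 25-33 |
Completion: A=1  B=13  C=25  D=33  E=18
Turnaround (C−A): A=1  B=7  C=16  D=20  E=4
Waiting = turnaround − burst: A=0, B=0, C=8, D=12, E=0
Total waiting = 0 + 0 + 8 + 12 + 0 = 20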